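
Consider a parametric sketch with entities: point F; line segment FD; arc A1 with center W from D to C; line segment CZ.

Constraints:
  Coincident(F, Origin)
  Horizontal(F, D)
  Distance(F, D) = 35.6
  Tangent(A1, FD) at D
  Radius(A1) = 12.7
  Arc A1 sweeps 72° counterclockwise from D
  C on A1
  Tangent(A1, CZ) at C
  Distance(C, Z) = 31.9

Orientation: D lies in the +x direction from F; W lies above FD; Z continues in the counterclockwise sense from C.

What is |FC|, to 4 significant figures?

48.48

F is at the origin; FD is horizontal with |FD| = 35.6 and D on the +x side, so D = (35.60, 0.000). A1 meets FD tangentially, so WD is at right angles to FD, so W = D + (0, 12.7) = (35.60, 12.70). On A1, D sits at bearing -90° from W; a 72° counterclockwise sweep puts C at bearing -18°, so C = W + 12.7·(cos -18°, sin -18°) = (47.68, 8.775). Then |FC| = |C − F| = 48.48.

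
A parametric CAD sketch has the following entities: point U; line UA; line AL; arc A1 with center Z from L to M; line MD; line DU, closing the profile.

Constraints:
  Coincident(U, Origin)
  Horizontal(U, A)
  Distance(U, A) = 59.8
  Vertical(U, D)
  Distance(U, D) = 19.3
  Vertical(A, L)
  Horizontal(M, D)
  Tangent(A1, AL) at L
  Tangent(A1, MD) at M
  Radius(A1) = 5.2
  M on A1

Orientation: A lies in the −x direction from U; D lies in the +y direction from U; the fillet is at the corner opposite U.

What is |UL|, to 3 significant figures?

61.4

U is at the origin; U and A share the same y with |UA| = 59.8 and A on the −x side, so A = (-59.8, 0.00). U and D share the same x with |UD| = 19.3 and D on the +y side, so D = (0.00, 19.3). The virtual corner opposite U is at (-59.8, 19.3). Tangency of A1 to AL means the radius ZL is perpendicular to AL and the tangent condition forces ZM to be normal to MD, with radius 5.2, so the center Z sits 5.2 in from both sides at Z = (-54.6, 14.1). That places the tangent points at L = (-59.8, 14.1) on AL and M = (-54.6, 19.3) on MD. Then |UL| = |L − U| = 61.4.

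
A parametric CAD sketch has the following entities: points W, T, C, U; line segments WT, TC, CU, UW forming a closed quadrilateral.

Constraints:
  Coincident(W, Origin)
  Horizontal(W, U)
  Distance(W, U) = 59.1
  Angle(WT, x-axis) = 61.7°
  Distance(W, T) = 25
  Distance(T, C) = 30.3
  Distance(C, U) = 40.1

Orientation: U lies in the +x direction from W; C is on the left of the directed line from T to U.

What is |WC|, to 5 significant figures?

52.530

Checks: W = (0.00, 0.00) ✓; |TC| = 30.30 ✓; |CU| = 40.10 ✓.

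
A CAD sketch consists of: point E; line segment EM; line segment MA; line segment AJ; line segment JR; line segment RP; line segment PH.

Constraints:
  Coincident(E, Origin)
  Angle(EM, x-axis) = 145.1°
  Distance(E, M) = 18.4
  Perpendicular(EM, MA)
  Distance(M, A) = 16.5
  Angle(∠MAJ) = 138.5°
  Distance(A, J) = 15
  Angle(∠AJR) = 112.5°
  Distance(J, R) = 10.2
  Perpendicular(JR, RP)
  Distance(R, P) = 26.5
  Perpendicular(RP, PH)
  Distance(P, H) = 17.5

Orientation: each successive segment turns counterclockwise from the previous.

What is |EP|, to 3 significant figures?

7.47

E is at the origin; EM runs at 145.1° with length 18.4, so M = (-15.1, 10.5). EM ⟂ MA, so MA runs at -125°; with |MA| = 16.5, A = (-24.5, -3.01). ∠MAJ = 138.5° gives AJ at -83.4° from the x-axis; with |AJ| = 15.0, J = (-22.8, -17.9). ∠AJR = 112.5° gives JR at -15.9° from the x-axis; with |JR| = 10.2, R = (-13.0, -20.7). JR ⟂ RP, so RP runs at 74.1°; with |RP| = 26.5, P = (-5.74, 4.79). Then |EP| = |P − E| = 7.47.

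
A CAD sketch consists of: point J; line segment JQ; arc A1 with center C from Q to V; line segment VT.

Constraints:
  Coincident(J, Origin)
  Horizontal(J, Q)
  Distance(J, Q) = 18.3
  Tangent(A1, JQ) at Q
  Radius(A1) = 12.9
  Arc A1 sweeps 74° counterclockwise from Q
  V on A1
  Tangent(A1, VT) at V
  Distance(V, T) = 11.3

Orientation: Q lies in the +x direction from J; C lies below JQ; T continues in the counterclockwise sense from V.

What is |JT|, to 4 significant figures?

20.40

J is at the origin; JQ is horizontal with |JQ| = 18.3 and Q on the +x side, so Q = (18.30, 0.000). A1 meets JQ tangentially, so CQ is at right angles to JQ, so C = Q + (0, -12.9) = (18.30, -12.90). On A1, Q sits at bearing 90° from C; a 74° counterclockwise sweep puts V at bearing 164°, so V = C + 12.9·(cos 164°, sin 164°) = (5.900, -9.344). Tangency of A1 to VT means the radius CV is perpendicular to VT, so VT runs along (−sin 164°, cos 164°); with |VT| = 11.3, T = (2.785, -20.21). Then |JT| = |T − J| = 20.40.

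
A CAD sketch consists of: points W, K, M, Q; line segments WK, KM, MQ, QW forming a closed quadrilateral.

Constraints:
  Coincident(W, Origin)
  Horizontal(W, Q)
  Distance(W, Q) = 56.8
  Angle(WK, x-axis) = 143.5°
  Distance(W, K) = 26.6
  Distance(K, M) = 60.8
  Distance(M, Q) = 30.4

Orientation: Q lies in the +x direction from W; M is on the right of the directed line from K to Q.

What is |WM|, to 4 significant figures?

34.41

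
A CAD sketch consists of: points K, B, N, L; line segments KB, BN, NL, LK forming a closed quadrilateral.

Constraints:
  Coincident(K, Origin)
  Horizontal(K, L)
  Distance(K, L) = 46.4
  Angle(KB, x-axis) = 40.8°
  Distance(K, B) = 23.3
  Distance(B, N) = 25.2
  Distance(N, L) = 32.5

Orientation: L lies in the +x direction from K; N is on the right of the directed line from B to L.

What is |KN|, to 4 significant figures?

18.33

Checks: |BN| = 25.20 ✓; |NL| = 32.50 ✓.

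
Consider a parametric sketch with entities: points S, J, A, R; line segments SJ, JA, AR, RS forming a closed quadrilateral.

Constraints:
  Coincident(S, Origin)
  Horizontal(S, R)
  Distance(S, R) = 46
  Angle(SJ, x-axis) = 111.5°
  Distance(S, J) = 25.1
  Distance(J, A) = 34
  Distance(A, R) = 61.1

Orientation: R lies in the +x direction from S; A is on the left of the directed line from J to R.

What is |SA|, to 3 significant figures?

51.7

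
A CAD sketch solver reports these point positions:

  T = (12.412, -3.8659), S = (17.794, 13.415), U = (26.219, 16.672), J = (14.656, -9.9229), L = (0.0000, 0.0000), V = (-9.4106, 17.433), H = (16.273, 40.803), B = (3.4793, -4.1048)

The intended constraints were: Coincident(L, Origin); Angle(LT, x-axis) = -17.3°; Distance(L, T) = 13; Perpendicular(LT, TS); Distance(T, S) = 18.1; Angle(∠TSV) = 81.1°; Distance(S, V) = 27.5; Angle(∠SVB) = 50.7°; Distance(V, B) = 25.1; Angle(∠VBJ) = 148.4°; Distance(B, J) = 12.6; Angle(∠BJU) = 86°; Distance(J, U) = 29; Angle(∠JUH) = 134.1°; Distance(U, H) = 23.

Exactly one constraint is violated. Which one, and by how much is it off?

Distance(U, H) = 23 — off by 3.10.

L = (0.00, 0.00) ✓; LT at -17.30° ✓; |LT| = 13.00 ✓; ∠(LT, TS) = 90.00° ✓; |TS| = 18.10 ✓; ∠TSV = 81.10° ✓; |SV| = 27.50 ✓; ∠SVB = 50.70° ✓; |VB| = 25.10 ✓; ∠VBJ = 148.4° ✓; |BJ| = 12.60 ✓; ∠BJU = 86.00° ✓; |JU| = 29.00 ✓; ∠JUH = 134.1° ✓; |UH| = 26.10 ✗.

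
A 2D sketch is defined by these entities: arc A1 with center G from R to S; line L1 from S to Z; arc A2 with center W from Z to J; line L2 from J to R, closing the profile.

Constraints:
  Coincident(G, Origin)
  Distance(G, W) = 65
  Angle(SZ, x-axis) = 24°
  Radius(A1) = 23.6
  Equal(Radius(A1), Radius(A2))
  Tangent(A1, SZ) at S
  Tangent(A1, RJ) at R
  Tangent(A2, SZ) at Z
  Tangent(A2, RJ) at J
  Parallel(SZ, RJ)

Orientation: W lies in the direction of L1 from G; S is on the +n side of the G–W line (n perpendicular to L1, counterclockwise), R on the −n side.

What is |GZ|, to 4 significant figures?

69.15

The slot axis is L1's direction at 24.0°, so u = (cos 24.0°, sin 24.0°) = (0.9135, 0.4067) and n = (−sin 24.0°, cos 24.0°) = (-0.4067, 0.9135). G is at the origin and W lies 65.0 along u from G, so W = 65.0·u = (59.38, 26.44). Tangency of A1 to both parallel lines with radius 23.6 puts S and R at G ± 23.6·n: S = (-9.599, 21.56), R = (9.599, -21.56). Equal radii place Z and J the same way about W: Z = W + 23.6·n = (49.78, 48.00), J = W − 23.6·n = (68.98, 4.878). Then |GZ| = |Z − G| = 69.15.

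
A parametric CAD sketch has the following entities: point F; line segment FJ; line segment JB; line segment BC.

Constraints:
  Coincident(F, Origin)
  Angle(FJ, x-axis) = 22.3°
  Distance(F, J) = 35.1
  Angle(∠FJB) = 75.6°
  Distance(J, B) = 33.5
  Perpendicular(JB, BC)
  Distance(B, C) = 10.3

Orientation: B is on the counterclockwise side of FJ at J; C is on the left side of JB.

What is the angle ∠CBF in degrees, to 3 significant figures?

36.1°

F is at the origin; FJ runs at 22.3° with length 35.1, so J = 35.1·(cos 22.3°, sin 22.3°) = (32.5, 13.3). ∠FJB = 75.6°, so JB runs at 22.3° + (180° − 75.6°) = 127° from the x-axis; with |JB| = 33.5, B = J + 33.5·(cos 127°, sin 127°) = (12.5, 40.2). The perpendicularity gives BC at right angles to JB; with |BC| = 10.3 on the left of JB, C = B + 10.3·(-0.802, -0.598) = (4.20, 34.0). Then cos ∠CBF = BC·BF / (|BC||BF|), giving 36.1°.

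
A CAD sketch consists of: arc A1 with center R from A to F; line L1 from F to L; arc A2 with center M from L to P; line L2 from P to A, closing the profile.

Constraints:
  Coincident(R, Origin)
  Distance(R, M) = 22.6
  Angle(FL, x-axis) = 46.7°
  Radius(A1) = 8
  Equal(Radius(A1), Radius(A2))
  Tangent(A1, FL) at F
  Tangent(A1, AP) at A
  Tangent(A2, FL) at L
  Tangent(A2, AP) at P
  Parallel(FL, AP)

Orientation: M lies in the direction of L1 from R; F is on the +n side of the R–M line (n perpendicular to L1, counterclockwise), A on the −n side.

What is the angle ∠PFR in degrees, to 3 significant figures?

54.7°

Tangency of A1 to both parallel lines with radius 8.0 puts F and A at R ± 8.0·n: F = (-5.82, 5.49), A = (5.82, -5.49). Equal radii place L and P the same way about M: L = M + 8.0·n = (9.68, 21.9), P = M − 8.0·n = (21.3, 11.0). Then cos ∠PFR = FP·FR / (|FP||FR|), giving 54.7°.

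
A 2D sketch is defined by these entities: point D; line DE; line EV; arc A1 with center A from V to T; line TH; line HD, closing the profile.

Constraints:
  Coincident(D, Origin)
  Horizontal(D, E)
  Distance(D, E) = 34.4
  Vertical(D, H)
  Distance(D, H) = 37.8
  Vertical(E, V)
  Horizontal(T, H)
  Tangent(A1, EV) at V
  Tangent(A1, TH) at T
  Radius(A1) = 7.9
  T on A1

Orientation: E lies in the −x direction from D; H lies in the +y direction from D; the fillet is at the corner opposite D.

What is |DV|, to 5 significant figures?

45.578

D is at the origin; D and E share the same y with |DE| = 34.4 and E on the −x side, so E = (-34.400, 0.0000). D and H share the same x with |DH| = 37.8 and H on the +y side, so H = (0.0000, 37.800). The virtual corner opposite D is at (-34.400, 37.800). Since A1 is tangent to EV there, AV ⟂ EV and the tangent condition forces AT to be normal to TH, with radius 7.9, so the center A sits 7.9 in from both sides at A = (-26.500, 29.900). That places the tangent points at V = (-34.400, 29.900) on EV and T = (-26.500, 37.800) on TH. Then |DV| = |V − D| = 45.578.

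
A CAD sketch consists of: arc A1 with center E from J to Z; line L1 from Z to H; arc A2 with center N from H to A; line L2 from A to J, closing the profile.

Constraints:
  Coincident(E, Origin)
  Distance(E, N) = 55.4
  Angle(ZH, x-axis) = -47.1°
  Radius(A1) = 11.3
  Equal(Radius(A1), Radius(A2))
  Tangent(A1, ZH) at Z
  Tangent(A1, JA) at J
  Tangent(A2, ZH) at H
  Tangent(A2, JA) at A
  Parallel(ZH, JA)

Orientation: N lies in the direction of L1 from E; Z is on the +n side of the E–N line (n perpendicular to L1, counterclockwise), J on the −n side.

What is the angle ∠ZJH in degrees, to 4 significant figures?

67.81°

The slot axis is L1's direction at -47.1°, so u = (cos -47.1°, sin -47.1°) = (0.6807, -0.7325) and n = (−sin -47.1°, cos -47.1°) = (0.7325, 0.6807). E is at the origin and N lies 55.4 along u from E, so N = 55.4·u = (37.71, -40.58). Tangency of A1 to both parallel lines with radius 11.3 puts Z and J at E ± 11.3·n: Z = (8.278, 7.692), J = (-8.278, -7.692). Equal radii place H and A the same way about N: H = N + 11.3·n = (45.99, -32.89), A = N − 11.3·n = (29.43, -48.28). Then cos ∠ZJH = JZ·JH / (|JZ||JH|), giving 67.81°.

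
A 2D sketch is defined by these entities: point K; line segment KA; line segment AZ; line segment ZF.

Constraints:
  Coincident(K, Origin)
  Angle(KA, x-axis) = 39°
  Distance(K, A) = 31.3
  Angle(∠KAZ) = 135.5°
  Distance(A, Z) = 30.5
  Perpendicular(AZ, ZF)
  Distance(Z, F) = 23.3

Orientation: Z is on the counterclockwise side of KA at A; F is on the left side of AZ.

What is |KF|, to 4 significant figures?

52.84

K is at the origin; KA runs at 39.0° with length 31.3, so A = 31.3·(cos 39.0°, sin 39.0°) = (24.32, 19.70). ∠KAZ = 135.5°, so AZ runs at 39.0° + (180° − 135.5°) = 83.50° from the x-axis; with |AZ| = 30.5, Z = A + 30.5·(cos 83.50°, sin 83.50°) = (27.78, 50.00). AZ is perpendicular to ZF; with |ZF| = 23.3 on the left of AZ, F = Z + 23.3·(-0.9936, 0.1132) = (4.627, 52.64). Then |KF| = |F − K| = 52.84.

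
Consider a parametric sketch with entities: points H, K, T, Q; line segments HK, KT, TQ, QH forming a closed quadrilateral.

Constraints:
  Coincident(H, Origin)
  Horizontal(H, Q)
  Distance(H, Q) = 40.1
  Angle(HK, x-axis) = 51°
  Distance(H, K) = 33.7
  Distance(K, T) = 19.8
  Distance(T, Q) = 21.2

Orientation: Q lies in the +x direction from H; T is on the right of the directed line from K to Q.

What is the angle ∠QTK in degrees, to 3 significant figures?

104°

Checks: |KT| = 19.80 ✓; |TQ| = 21.20 ✓.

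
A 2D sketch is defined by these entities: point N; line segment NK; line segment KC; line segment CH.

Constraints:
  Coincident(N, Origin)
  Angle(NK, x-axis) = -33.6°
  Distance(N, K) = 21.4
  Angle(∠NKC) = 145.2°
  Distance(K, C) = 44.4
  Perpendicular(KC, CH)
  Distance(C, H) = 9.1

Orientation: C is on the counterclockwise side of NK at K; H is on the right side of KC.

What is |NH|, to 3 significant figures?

65.5

∠NKC = 145.2°, so KC runs at -33.6° + (180° − 145.2°) = 1.20° from the x-axis; with |KC| = 44.4, C = K + 44.4·(cos 1.20°, sin 1.20°) = (62.2, -10.9). KC ⟂ CH; with |CH| = 9.1 on the right of KC, H = C + 9.1·(0.0209, -1.00) = (62.4, -20.0). Then |NH| = |H − N| = 65.5.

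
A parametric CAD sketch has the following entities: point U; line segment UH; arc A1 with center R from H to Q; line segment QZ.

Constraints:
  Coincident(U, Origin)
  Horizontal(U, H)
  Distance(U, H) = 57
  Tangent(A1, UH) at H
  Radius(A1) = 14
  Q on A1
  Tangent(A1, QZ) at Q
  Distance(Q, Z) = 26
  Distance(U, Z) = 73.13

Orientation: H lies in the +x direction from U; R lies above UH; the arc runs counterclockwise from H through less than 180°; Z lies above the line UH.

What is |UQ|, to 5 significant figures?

72.486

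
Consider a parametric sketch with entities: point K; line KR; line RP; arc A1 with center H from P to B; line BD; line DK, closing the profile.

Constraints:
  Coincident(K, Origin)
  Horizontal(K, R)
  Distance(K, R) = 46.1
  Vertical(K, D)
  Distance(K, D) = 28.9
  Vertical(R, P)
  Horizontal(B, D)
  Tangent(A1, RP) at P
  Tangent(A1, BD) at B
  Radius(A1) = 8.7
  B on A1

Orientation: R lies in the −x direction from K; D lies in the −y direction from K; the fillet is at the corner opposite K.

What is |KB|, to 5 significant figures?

47.265

K is at the origin; K and R share the same y with |KR| = 46.1 and R on the −x side, so R = (-46.100, 0.0000). KD is vertical with |KD| = 28.9 and D on the −y side, so D = (0.0000, -28.900). The virtual corner opposite K is at (-46.100, -28.900). Tangency of A1 to RP means the radius HP is perpendicular to RP and A1 meets BD tangentially, so HB is at right angles to BD, with radius 8.7, so the center H sits 8.7 in from both sides at H = (-37.400, -20.200). That places the tangent points at P = (-46.100, -20.200) on RP and B = (-37.400, -28.900) on BD. Then |KB| = |B − K| = 47.265.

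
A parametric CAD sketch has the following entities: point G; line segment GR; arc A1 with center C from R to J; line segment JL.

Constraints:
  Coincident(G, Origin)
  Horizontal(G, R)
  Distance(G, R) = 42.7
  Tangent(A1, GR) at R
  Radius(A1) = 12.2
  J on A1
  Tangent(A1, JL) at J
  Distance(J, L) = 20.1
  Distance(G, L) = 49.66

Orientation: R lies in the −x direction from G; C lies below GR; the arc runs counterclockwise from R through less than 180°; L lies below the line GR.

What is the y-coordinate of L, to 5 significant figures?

-34.617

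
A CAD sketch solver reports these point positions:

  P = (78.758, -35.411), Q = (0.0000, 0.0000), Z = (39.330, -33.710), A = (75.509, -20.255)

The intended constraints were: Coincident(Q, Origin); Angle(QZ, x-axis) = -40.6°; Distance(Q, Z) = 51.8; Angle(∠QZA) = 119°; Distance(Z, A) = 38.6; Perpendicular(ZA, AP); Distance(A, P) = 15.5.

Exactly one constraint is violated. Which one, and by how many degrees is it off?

Perpendicular(ZA, AP) — off by 8.30°.

Q = (0.00, 0.00) ✓; QZ at -40.60° ✓; |QZ| = 51.80 ✓; ∠QZA = 119.0° ✓; |ZA| = 38.60 ✓; ∠(ZA, AP) = 98.30° ✗; |AP| = 15.50 ✓.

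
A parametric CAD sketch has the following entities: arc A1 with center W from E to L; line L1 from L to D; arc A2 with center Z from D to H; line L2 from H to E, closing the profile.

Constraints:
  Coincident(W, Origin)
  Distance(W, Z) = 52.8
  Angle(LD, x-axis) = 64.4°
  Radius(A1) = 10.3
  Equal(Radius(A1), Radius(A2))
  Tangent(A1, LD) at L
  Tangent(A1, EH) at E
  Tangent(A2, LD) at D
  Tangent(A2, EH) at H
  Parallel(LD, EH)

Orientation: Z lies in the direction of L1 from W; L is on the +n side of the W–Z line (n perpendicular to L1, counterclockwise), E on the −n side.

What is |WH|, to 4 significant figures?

53.80

The slot axis is L1's direction at 64.4°, so u = (cos 64.4°, sin 64.4°) = (0.4321, 0.9018) and n = (−sin 64.4°, cos 64.4°) = (-0.9018, 0.4321). W is at the origin and Z lies 52.8 along u from W, so Z = 52.8·u = (22.81, 47.62). Tangency of A1 to both parallel lines with radius 10.3 puts L and E at W ± 10.3·n: L = (-9.289, 4.450), E = (9.289, -4.450). Equal radii place D and H the same way about Z: D = Z + 10.3·n = (13.53, 52.07), H = Z − 10.3·n = (32.10, 43.17). Then |WH| = |H − W| = 53.80.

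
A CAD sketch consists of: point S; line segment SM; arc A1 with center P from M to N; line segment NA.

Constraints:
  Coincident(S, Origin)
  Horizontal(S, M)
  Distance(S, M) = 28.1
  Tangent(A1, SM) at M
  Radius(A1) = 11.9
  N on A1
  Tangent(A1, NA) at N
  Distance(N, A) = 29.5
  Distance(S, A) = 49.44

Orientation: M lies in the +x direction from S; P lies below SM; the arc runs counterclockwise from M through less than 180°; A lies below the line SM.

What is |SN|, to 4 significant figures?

22.19

Checks: ∠(PM, MS) = 90.00° ✓; |PM| = 11.90 ✓; |PN| = 11.90 ✓; ∠(PN, NA) = 90.00° ✓; |NA| = 29.50 ✓; |SA| = 49.44 ✓.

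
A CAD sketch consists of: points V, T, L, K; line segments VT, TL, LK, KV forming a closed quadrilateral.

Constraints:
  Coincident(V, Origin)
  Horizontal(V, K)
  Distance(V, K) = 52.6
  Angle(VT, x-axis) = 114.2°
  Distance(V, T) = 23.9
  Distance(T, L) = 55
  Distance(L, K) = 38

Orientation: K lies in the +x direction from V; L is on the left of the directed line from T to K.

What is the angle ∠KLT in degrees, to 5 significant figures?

88.624°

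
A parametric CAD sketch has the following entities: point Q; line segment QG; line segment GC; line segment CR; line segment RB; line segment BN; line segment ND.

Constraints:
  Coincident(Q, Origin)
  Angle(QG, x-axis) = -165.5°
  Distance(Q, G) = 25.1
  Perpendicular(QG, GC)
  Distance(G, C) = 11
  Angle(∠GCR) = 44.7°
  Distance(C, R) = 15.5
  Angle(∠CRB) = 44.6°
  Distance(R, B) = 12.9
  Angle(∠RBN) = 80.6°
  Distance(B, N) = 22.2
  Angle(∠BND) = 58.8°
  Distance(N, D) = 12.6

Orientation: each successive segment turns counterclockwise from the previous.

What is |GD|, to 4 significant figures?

17.78

∠RBN = 80.6° gives BN at -65.40° from the x-axis; with |BN| = 22.2, N = (-16.96, -27.11). ∠BND = 58.8° gives ND at 55.80° from the x-axis; with |ND| = 12.6, D = (-9.875, -16.68). Then |GD| = |D − G| = 17.78.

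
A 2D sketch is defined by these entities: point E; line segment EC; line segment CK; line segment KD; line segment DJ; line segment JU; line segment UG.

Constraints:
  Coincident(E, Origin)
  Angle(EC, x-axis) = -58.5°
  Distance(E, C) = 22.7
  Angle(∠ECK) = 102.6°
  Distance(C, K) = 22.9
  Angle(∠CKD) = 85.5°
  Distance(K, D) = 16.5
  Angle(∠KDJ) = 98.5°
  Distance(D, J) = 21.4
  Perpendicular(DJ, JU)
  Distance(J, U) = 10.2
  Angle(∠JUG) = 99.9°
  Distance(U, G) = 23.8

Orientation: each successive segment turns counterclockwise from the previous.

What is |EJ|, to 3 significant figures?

6.70

E is at the origin; EC runs at -58.5° with length 22.7, so C = (11.9, -19.4). ∠ECK = 102.6° gives CK at 18.9° from the x-axis; with |CK| = 22.9, K = (33.5, -11.9). ∠CKD = 85.5° gives KD at 113° from the x-axis; with |KD| = 16.5, D = (27.0, 3.21). ∠KDJ = 98.5° gives DJ at -165° from the x-axis; with |DJ| = 21.4, J = (6.29, -2.30). Then |EJ| = |J − E| = 6.70.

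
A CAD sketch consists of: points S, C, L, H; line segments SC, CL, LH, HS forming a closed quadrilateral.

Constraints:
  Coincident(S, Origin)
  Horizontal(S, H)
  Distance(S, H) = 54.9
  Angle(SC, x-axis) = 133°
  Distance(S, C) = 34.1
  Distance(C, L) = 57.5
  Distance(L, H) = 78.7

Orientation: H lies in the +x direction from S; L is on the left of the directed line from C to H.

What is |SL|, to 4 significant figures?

69.49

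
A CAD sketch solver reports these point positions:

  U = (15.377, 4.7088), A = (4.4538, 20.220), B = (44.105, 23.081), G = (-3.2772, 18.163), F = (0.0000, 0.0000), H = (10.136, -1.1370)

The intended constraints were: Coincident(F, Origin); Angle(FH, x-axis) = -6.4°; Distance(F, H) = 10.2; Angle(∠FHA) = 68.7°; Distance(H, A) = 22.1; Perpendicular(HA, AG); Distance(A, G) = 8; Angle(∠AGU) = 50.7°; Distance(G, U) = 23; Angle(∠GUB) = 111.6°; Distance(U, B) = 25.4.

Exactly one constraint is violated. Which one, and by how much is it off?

Distance(U, B) = 25.4 — off by 8.70.

F = (0.00, 0.00) ✓; FH at -6.400° ✓; |FH| = 10.20 ✓; ∠FHA = 68.70° ✓; |HA| = 22.10 ✓; ∠(HA, AG) = 90.00° ✓; |AG| = 8.000 ✓; ∠AGU = 50.70° ✓; |GU| = 23.00 ✓; ∠GUB = 111.6° ✓; |UB| = 34.10 ✗.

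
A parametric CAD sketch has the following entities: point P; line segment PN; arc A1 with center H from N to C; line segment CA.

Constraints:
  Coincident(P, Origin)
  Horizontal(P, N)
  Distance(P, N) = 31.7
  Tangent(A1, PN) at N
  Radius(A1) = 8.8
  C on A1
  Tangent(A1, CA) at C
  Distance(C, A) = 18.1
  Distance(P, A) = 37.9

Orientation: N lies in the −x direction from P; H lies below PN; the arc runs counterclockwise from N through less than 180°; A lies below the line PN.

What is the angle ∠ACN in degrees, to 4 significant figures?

113.2°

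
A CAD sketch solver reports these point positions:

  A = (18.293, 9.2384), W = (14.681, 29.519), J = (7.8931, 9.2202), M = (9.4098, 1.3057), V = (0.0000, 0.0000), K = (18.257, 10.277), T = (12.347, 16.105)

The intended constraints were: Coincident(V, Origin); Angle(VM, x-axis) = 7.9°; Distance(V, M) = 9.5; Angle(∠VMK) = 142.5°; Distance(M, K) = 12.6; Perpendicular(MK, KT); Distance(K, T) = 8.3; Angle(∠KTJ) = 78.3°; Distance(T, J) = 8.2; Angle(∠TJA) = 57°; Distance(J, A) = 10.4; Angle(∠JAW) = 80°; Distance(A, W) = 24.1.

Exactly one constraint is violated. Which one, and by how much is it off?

Distance(A, W) = 24.1 — off by 3.50.

V = (0.00, 0.00) ✓; VM at 7.900° ✓; |VM| = 9.500 ✓; ∠VMK = 142.5° ✓; |MK| = 12.60 ✓; ∠(MK, KT) = 90.00° ✓; |KT| = 8.300 ✓; ∠KTJ = 78.30° ✓; |TJ| = 8.200 ✓; ∠TJA = 57.00° ✓; |JA| = 10.40 ✓; ∠JAW = 80.00° ✓; |AW| = 20.60 ✗.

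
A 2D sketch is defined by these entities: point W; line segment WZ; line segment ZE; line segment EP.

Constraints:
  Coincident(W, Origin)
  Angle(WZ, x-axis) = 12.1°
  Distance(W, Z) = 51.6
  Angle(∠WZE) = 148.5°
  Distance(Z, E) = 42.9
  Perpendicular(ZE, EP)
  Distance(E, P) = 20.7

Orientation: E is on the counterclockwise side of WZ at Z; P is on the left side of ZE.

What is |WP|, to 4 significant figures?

87.12

W is at the origin; WZ runs at 12.1° with length 51.6, so Z = 51.6·(cos 12.1°, sin 12.1°) = (50.45, 10.82). ∠WZE = 148.5°, so ZE runs at 12.1° + (180° − 148.5°) = 43.60° from the x-axis; with |ZE| = 42.9, E = Z + 42.9·(cos 43.60°, sin 43.60°) = (81.52, 40.40). ZE is perpendicular to EP; with |EP| = 20.7 on the left of ZE, P = E + 20.7·(-0.6896, 0.7242) = (67.25, 55.39). Then |WP| = |P − W| = 87.12.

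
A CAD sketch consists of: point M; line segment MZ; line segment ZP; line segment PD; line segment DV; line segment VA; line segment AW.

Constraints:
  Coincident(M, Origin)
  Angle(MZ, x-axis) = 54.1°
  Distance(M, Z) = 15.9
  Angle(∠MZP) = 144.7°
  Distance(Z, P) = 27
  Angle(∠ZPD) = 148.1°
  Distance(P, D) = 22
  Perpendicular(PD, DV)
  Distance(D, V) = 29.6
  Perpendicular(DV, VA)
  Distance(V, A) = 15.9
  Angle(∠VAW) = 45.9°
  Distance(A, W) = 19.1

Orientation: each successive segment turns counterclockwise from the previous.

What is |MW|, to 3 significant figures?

50.2

M is at the origin; MZ runs at 54.1° with length 15.9, so Z = (9.32, 12.9). ∠MZP = 144.7° gives ZP at 89.4° from the x-axis; with |ZP| = 27.0, P = (9.61, 39.9). ∠ZPD = 148.1° gives PD at 121° from the x-axis; with |PD| = 22.0, D = (-1.82, 58.7). PD is perpendicular to DV, so DV runs at -149°; with |DV| = 29.6, V = (-27.1, 43.3). The perpendicularity gives VA at right angles to DV, so VA runs at -58.7°; with |VA| = 15.9, A = (-18.9, 29.7). ∠VAW = 45.9° gives AW at 75.4° from the x-axis; with |AW| = 19.1, W = (-14.0, 48.2). Then |MW| = |W − M| = 50.2.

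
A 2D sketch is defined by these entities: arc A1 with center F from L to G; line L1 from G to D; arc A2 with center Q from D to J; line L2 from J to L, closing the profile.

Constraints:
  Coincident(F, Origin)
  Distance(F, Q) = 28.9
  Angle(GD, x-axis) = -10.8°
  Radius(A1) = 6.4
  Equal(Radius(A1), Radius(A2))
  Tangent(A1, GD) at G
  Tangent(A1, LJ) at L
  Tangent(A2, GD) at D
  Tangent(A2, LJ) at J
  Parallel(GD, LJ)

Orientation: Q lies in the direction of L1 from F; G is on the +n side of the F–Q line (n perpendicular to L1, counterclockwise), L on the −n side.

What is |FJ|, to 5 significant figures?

29.600

Tangency of A1 to both parallel lines with radius 6.4 puts G and L at F ± 6.4·n: G = (1.1992, 6.2866), L = (-1.1992, -6.2866). Equal radii place D and J the same way about Q: D = Q + 6.4·n = (29.587, 0.87132), J = Q − 6.4·n = (27.189, -11.702). Then |FJ| = |J − F| = 29.600.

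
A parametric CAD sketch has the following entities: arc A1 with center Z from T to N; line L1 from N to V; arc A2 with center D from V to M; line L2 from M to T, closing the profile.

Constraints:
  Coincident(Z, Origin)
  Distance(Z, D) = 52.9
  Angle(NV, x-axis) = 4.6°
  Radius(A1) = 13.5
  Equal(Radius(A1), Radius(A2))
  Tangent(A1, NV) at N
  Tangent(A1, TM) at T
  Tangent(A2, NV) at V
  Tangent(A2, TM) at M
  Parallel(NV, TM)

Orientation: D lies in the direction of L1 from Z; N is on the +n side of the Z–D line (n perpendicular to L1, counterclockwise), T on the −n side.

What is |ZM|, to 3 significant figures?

54.6

The slot axis is L1's direction at 4.6°, so u = (cos 4.6°, sin 4.6°) = (0.997, 0.0802) and n = (−sin 4.6°, cos 4.6°) = (-0.0802, 0.997). Z is at the origin and D lies 52.9 along u from Z, so D = 52.9·u = (52.7, 4.24). Tangency of A1 to both parallel lines with radius 13.5 puts N and T at Z ± 13.5·n: N = (-1.08, 13.5), T = (1.08, -13.5). Equal radii place V and M the same way about D: V = D + 13.5·n = (51.6, 17.7), M = D − 13.5·n = (53.8, -9.21). Then |ZM| = |M − Z| = 54.6.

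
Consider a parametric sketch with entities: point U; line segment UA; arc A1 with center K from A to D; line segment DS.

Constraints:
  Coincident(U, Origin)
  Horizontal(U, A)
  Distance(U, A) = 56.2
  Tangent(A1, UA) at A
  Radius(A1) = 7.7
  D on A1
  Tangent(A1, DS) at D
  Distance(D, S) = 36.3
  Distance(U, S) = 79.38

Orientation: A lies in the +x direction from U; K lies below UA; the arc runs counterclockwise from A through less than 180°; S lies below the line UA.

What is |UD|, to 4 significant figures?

50.69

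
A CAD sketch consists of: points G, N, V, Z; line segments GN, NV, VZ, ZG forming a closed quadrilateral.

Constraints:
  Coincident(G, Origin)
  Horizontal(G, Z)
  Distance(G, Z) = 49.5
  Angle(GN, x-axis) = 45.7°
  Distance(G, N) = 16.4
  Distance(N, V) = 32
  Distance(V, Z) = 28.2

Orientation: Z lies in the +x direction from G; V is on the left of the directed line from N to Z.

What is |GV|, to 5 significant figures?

47.852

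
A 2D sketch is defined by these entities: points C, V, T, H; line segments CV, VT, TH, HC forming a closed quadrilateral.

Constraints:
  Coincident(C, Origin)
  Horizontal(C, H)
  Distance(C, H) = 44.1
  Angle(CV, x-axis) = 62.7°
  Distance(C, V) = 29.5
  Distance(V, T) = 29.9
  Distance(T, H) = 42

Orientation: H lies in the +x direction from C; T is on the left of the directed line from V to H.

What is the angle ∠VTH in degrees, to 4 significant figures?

65.63°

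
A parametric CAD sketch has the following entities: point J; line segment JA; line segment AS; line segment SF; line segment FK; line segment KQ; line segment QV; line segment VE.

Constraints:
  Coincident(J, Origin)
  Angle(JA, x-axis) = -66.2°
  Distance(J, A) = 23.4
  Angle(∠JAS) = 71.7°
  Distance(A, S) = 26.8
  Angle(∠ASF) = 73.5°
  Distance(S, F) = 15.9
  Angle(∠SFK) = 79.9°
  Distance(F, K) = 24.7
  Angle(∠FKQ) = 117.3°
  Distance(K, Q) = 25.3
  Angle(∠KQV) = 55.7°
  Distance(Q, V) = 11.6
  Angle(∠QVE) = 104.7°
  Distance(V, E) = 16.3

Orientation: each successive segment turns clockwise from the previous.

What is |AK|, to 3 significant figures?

4.19

∠ASF = 73.5° gives SF at 79.0° from the x-axis; with |SF| = 15.9, F = (-14.2, -8.37). ∠SFK = 79.9° gives FK at -21.1° from the x-axis; with |FK| = 24.7, K = (8.84, -17.3). Then |AK| = |K − A| = 4.19.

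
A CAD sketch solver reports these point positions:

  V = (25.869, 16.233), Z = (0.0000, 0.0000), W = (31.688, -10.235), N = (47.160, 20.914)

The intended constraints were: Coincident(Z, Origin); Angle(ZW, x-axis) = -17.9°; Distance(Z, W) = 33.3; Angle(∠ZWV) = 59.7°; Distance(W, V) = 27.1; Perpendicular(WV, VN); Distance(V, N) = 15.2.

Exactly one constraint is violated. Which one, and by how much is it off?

Distance(V, N) = 15.2 — off by 6.60.

Z = (0.00, 0.00) ✓; ZW at -17.90° ✓; |ZW| = 33.30 ✓; ∠ZWV = 59.70° ✓; |WV| = 27.10 ✓; ∠(WV, VN) = 90.00° ✓; |VN| = 21.80 ✗.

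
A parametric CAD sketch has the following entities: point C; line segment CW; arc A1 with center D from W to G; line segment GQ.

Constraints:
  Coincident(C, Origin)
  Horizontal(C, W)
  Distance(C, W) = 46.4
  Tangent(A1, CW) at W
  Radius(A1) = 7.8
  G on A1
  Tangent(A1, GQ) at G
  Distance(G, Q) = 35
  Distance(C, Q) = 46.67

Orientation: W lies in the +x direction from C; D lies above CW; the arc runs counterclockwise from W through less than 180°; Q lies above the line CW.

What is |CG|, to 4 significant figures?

53.58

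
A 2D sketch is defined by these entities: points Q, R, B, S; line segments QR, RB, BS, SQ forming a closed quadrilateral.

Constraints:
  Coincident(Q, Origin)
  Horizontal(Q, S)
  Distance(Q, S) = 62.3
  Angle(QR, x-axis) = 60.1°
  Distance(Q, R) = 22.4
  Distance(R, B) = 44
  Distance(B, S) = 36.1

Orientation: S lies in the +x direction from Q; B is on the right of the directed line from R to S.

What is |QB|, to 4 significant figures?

37.31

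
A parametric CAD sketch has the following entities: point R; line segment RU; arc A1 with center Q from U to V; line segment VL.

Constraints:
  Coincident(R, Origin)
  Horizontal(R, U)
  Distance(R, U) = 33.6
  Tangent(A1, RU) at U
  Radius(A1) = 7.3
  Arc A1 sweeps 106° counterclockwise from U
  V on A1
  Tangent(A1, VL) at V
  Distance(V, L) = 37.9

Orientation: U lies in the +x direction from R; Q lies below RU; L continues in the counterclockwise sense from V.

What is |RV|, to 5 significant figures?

28.167

R is at the origin; R and U share the same y with |RU| = 33.6 and U on the +x side, so U = (33.600, 0.0000). The tangent condition forces QU to be normal to RU, so Q = U + (0, -7.3) = (33.600, -7.3000). On A1, U sits at bearing 90° from Q; a 106° counterclockwise sweep puts V at bearing 196°, so V = Q + 7.3·(cos 196°, sin 196°) = (26.583, -9.3122). Then |RV| = |V − R| = 28.167.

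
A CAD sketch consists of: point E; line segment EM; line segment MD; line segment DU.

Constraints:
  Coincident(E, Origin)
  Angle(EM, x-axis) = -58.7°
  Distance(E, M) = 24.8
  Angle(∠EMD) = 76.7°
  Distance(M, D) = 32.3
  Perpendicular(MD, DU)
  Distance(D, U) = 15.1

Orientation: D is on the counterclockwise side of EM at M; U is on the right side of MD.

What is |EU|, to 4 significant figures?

47.40

E is at the origin; EM runs at -58.7° with length 24.8, so M = 24.8·(cos -58.7°, sin -58.7°) = (12.88, -21.19). ∠EMD = 76.7°, so MD runs at -58.7° + (180° − 76.7°) = 44.60° from the x-axis; with |MD| = 32.3, D = M + 32.3·(cos 44.60°, sin 44.60°) = (35.88, 1.489). The perpendicularity gives DU at right angles to MD; with |DU| = 15.1 on the right of MD, U = D + 15.1·(0.7022, -0.7120) = (46.49, -9.263). Then |EU| = |U − E| = 47.40.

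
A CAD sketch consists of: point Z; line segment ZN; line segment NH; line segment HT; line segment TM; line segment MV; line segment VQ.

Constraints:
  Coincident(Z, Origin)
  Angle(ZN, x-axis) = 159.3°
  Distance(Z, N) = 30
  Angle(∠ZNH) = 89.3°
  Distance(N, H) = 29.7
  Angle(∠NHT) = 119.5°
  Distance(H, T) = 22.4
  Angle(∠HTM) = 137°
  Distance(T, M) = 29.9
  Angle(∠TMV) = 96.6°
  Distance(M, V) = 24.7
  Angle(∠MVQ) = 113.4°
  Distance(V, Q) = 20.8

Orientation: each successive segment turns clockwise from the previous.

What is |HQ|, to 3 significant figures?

36.8

∠TMV = 96.6° gives MV at -118° from the x-axis; with |MV| = 24.7, V = (17.8, 2.56). ∠MVQ = 113.4° gives VQ at 175° from the x-axis; with |VQ| = 20.8, Q = (-2.96, 4.33). Then |HQ| = |Q − H| = 36.8.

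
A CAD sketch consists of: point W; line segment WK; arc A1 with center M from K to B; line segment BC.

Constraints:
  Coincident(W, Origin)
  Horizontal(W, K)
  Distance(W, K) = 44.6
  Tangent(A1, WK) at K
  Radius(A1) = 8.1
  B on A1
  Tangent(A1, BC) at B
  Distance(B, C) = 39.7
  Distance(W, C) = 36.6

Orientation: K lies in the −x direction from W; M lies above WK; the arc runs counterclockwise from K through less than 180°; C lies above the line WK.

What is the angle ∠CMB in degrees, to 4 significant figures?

78.47°

Checks: W = (0.00, 0.00) ✓; |MB| = 8.100 ✓; ∠(MB, BC) = 90.00° ✓; |BC| = 39.70 ✓; |WC| = 36.60 ✓.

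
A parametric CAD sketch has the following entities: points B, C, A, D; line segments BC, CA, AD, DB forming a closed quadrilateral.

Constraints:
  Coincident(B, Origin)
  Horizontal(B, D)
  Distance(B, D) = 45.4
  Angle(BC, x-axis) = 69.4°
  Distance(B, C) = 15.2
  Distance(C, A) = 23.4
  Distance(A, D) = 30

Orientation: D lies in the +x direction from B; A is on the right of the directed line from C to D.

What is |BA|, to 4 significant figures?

17.40

Checks: BC at 69.40° ✓; |CA| = 23.40 ✓; |AD| = 30.00 ✓.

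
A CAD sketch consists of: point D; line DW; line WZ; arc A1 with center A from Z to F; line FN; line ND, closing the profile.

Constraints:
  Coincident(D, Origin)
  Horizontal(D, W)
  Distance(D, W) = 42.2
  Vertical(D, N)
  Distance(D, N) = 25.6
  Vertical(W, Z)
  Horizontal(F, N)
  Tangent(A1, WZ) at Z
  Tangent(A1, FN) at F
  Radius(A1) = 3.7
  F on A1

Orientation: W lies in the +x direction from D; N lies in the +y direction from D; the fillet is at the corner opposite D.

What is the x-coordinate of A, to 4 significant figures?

38.50

D is at the origin; DW is horizontal with |DW| = 42.2 and W on the +x side, so W = (42.20, 0.000). DN is vertical with |DN| = 25.6 and N on the +y side, so N = (0.000, 25.60). The virtual corner opposite D is at (42.20, 25.60). A1 meets WZ tangentially, so AZ is at right angles to WZ and the tangent condition forces AF to be normal to FN, with radius 3.7, so the center A sits 3.7 in from both sides at A = (38.50, 21.90). So A.x = 38.50.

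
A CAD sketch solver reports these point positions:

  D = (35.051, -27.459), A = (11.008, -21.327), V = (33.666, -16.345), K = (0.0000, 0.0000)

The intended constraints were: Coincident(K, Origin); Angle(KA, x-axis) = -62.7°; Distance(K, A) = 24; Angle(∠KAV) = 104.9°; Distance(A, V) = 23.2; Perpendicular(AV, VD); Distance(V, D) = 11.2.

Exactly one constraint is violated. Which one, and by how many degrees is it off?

Perpendicular(AV, VD) — off by 5.30°.

K = (0.00, 0.00) ✓; KA at -62.70° ✓; |KA| = 24.00 ✓; ∠KAV = 104.9° ✓; |AV| = 23.20 ✓; ∠(AV, VD) = 95.30° ✗; |VD| = 11.20 ✓.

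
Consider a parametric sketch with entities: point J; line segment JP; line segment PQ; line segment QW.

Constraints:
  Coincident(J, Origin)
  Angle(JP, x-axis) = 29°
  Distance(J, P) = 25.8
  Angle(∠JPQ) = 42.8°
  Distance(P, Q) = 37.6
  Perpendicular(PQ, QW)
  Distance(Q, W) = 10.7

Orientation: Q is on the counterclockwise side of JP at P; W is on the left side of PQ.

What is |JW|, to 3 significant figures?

19.9

J is at the origin; JP runs at 29.0° with length 25.8, so P = 25.8·(cos 29.0°, sin 29.0°) = (22.6, 12.5). ∠JPQ = 42.8°, so PQ runs at 29.0° + (180° − 42.8°) = 166° from the x-axis; with |PQ| = 37.6, Q = P + 37.6·(cos 166°, sin 166°) = (-13.9, 21.5). PQ is perpendicular to QW; with |QW| = 10.7 on the left of PQ, W = Q + 10.7·(-0.239, -0.971) = (-16.5, 11.1). Then |JW| = |W − J| = 19.9.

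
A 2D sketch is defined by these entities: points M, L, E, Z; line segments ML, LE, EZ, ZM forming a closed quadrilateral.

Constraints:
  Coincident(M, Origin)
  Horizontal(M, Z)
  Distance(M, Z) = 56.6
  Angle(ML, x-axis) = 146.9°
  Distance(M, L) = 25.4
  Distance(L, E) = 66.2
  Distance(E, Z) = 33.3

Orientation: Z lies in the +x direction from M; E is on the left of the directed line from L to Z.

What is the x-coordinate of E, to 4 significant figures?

42.84

Checks: |LE| = 66.20 ✓; |EZ| = 33.30 ✓.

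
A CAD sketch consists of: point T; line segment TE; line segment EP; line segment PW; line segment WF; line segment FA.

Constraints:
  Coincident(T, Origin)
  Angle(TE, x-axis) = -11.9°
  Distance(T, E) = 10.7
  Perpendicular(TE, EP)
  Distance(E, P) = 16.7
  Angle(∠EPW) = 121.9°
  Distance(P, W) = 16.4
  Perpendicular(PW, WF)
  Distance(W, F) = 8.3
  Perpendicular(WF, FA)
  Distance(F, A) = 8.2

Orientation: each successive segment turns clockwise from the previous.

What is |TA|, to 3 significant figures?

14.0

T is at the origin; TE runs at -11.9° with length 10.7, so E = (10.5, -2.21). The perpendicularity gives EP at right angles to TE, so EP runs at -102°; with |EP| = 16.7, P = (7.03, -18.5). ∠EPW = 121.9° gives PW at -160° from the x-axis; with |PW| = 16.4, W = (-8.38, -24.2). PW is perpendicular to WF, so WF runs at 110°; with |WF| = 8.3, F = (-11.2, -16.4). The perpendicularity gives FA at right angles to WF, so FA runs at 20.0°; with |FA| = 8.2, A = (-3.52, -13.6). Then |TA| = |A − T| = 14.0.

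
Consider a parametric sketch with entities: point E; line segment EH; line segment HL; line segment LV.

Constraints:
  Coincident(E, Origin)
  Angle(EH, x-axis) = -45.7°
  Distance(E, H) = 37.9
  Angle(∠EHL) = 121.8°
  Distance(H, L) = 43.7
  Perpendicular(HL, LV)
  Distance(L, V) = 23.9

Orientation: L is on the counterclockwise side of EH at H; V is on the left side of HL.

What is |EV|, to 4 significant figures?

64.21

E is at the origin; EH runs at -45.7° with length 37.9, so H = 37.9·(cos -45.7°, sin -45.7°) = (26.47, -27.12). ∠EHL = 121.8°, so HL runs at -45.7° + (180° − 121.8°) = 12.50° from the x-axis; with |HL| = 43.7, L = H + 43.7·(cos 12.50°, sin 12.50°) = (69.13, -17.67). The perpendicularity gives LV at right angles to HL; with |LV| = 23.9 on the left of HL, V = L + 23.9·(-0.2164, 0.9763) = (63.96, 5.667). Then |EV| = |V − E| = 64.21.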